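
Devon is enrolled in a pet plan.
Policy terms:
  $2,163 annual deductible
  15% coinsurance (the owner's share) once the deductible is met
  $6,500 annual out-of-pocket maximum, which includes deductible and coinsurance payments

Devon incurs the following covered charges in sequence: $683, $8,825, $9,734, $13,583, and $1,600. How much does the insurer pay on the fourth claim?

#1 ($683): all of it applies to the deductible. Cost to owner: $683. OOP to date $683. Insurer: $683 − $683 = $0.
#2 ($8,825): $1,480 finishes the deductible; $7,345 goes to coinsurance; 15% of $7,345 = $1,101.75. Cost to owner: $2,581.75. OOP to date $3,264.75. Insurer: $8,825 − $2,581.75 = $6,243.25.
#3 ($9,734): deductible met; 15% of $9,734 = $1,460.10. Owner owes $1,460.10 (running OOP $4,724.85). Insurer: $9,734 − $1,460.10 = $8,273.90.
#4 ($13,583): 15% coinsurance on $13,583 = $2,037.45. Adding that to $4,724.85 gives $6,762.30, past the $6,500 cap; owner pays only $6,500 − $4,724.85 = $1,775.15. Plan pays $13,583 − $1,775.15 = $11,807.85.

$11,807.85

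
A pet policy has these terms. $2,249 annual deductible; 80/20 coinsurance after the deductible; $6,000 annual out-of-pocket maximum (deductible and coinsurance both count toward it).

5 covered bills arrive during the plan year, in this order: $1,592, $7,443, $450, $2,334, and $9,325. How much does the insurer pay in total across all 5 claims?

$15,144

Claim 1 — $1,592: entire amount goes to the deductible. Owner pays $1,592; OOP now $1,592. Plan pays $1,592 − $1,592 = $0.
Claim 2 — $7,443: deductible takes $657, $6,786 remains; owner's 20% is $1,357.20. Cost to owner: $2,014.20. OOP to date $3,606.20. Insurer: $7,443 − $2,014.20 = $5,428.80.
Claim 3 — $450: deductible already satisfied, so owner's share is 20% × $450 = $90. Cost to owner: $90. OOP to date $3,696.20. Plan pays $450 − $90 = $360.
Claim 4 — $2,334: 20% coinsurance on $2,334 = $466.80. Owner pays $466.80; OOP now $4,163. Insurer: $2,334 − $466.80 = $1,867.20.
Claim 5 — $9,325: deductible met; 20% of $9,325 = $1,865. Adding that to $4,163 gives $6,028, past the $6,000 cap; owner pays only $6,000 − $4,163 = $1,837. Plan pays $9,325 − $1,837 = $7,488.
Insurer total = bills − owner's total = $21,144 − $6,000 = $15,144.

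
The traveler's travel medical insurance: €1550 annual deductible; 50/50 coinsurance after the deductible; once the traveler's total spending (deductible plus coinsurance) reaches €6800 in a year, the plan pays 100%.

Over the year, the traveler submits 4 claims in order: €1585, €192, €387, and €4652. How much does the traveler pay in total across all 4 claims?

Claim 1 — €1585: €1550 to deductible, leaving €35; coinsurance €35 × 50% = €17.50. Traveler owes €1567.50 (running OOP €1567.50).
Claim 2 — €192: deductible already satisfied, so traveler's share is 50% × €192 = €96. Cost to traveler: €96. OOP to date €1663.50.
Claim 3 — €387: 50% coinsurance on €387 = €193.50. Traveler owes €193.50 (running OOP €1857).
Claim 4 — €4652: 50% coinsurance on €4652 = €2326. Cost to traveler: €2326. OOP to date €4183.
Summing the traveler's payments: €1567.50 + €96 + €193.50 + €2326 = €4183.

€4183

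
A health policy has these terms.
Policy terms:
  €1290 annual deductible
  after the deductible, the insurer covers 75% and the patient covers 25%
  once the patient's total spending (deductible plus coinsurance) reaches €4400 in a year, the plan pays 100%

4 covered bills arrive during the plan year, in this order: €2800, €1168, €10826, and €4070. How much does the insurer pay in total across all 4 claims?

€14464

Claim 1 — €2800: €1290 to deductible, leaving €1510; 25% of €1510 = €377.50. Patient pays €1667.50; OOP now €1667.50. Plan pays €2800 − €1667.50 = €1132.50.
Claim 2 — €1168: deductible met; 25% of €1168 = €292. Cost to patient: €292. OOP to date €1959.50. Plan pays €1168 − €292 = €876.
Claim 3 — €10826: 25% coinsurance on €10826 = €2706.50. OOP would hit €4666 > €4400, so the cap limits the patient to €4400 − €1959.50 = €2440.50. Insurer: €10826 − €2440.50 = €8385.50.
Claim 4 — €4070: 25% coinsurance on €4070 = €1017.50. Adding that to €4400 gives €5417.50, past the €4400 cap; patient pays only €4400 − €4400 = €0. Insurer: €4070 − €0 = €4070.
Insurer total: €1132.50 + €876 + €8385.50 + €4070 = €14464.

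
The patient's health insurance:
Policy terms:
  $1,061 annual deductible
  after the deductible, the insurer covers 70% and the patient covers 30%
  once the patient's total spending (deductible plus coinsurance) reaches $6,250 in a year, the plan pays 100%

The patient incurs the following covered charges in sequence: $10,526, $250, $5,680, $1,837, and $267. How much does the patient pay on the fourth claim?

Claim 1 ($10,526): deductible takes $1,061, $9,465 remains; 30% of $9,465 = $2,839.50. Patient owes $3,900.50 (running OOP $3,900.50).
Claim 2 ($250): deductible already satisfied, so patient's share is 30% × $250 = $75. Patient owes $75 (running OOP $3,975.50).
Claim 3 ($5,680): 30% coinsurance on $5,680 = $1,704. Patient pays $1,704; OOP now $5,679.50.
Claim 4 ($1,837): 30% coinsurance on $1,837 = $551.10. Patient pays $551.10; OOP now $6,230.60.

$551.10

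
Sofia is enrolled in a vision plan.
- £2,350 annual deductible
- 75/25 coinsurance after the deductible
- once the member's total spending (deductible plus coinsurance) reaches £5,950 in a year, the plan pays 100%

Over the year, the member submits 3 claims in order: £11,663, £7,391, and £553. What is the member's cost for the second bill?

£1,271.75

Claim 1 (£11,663): deductible takes £2,350, £9,313 remains; 25% of £9,313 = £2,328.25. Member owes £4,678.25 (running OOP £4,678.25).
Claim 2 (£7,391): deductible met; 25% of £7,391 = £1,847.75. Adding that to £4,678.25 gives £6,526, past the £5,950 cap; member pays only £5,950 − £4,678.25 = £1,271.75.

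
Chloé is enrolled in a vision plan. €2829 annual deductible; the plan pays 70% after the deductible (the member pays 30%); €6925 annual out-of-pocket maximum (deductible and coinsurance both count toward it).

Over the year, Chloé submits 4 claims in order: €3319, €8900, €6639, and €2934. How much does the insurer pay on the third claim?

€5360

Bill 1, €3319: deductible takes €2829, €490 remains; 30% of €490 = €147. Member owes €2976 (running OOP €2976). Plan pays €3319 − €2976 = €343.
Bill 2, €8900: 30% coinsurance on €8900 = €2670. Cost to member: €2670. OOP to date €5646. Plan pays €8900 − €2670 = €6230.
Bill 3, €6639: 30% coinsurance on €6639 = €1991.70. Adding that to €5646 gives €7637.70, past the €6925 cap; member pays only €6925 − €5646 = €1279. Insurer: €6639 − €1279 = €5360.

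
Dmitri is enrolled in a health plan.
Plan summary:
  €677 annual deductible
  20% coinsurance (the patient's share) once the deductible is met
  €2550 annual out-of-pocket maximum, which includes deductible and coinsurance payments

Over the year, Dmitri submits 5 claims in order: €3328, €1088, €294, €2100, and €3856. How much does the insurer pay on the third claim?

Bill 1, €3328: deductible takes €677, €2651 remains; patient's 20% is €530.20. Patient pays €1207.20; OOP now €1207.20. Plan pays €3328 − €1207.20 = €2120.80.
Bill 2, €1088: deductible met; 20% of €1088 = €217.60. Cost to patient: €217.60. OOP to date €1424.80. Insurer: €1088 − €217.60 = €870.40.
Bill 3, €294: deductible met; 20% of €294 = €58.80. Patient owes €58.80 (running OOP €1483.60). Insurer: €294 − €58.80 = €235.20.

€235.20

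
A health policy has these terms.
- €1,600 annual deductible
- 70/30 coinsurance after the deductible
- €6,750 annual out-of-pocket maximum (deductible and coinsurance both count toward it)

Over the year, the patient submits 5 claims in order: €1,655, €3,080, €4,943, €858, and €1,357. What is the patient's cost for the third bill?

Bill 1, €1,655: deductible takes €1,600, €55 remains; 30% of €55 = €16.50. Patient owes €1,616.50 (running OOP €1,616.50).
Bill 2, €3,080: deductible met; 30% of €3,080 = €924. Patient owes €924 (running OOP €2,540.50).
Bill 3, €4,943: deductible already satisfied, so patient's share is 30% × €4,943 = €1,482.90. Patient owes €1,482.90 (running OOP €4,023.40).

€1,482.90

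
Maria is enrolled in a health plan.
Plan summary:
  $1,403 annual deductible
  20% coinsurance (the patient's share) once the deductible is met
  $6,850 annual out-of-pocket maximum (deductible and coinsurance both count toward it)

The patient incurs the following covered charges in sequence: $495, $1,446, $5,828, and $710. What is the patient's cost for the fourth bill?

$142

#1 ($495): all of it applies to the deductible. Patient owes $495 (running OOP $495).
#2 ($1,446): $908 finishes the deductible; $538 goes to coinsurance; coinsurance $538 × 20% = $107.60. Cost to patient: $1,015.60. OOP to date $1,510.60.
#3 ($5,828): 20% coinsurance on $5,828 = $1,165.60. Cost to patient: $1,165.60. OOP to date $2,676.20.
#4 ($710): 20% coinsurance on $710 = $142. Patient owes $142 (running OOP $2,818.20).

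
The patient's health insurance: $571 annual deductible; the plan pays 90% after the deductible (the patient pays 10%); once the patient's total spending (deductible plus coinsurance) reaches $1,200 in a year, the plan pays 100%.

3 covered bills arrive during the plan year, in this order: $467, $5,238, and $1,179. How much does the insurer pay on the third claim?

$1,063.40

Bill 1, $467: fully absorbed by the deductible. Patient pays $467; OOP now $467. Plan pays $467 − $467 = $0.
Bill 2, $5,238: $104 to deductible, leaving $5,134; 10% of $5,134 = $513.40. Cost to patient: $617.40. OOP to date $1,084.40. Insurer: $5,238 − $617.40 = $4,620.60.
Bill 3, $1,179: 10% coinsurance on $1,179 = $117.90. Adding that to $1,084.40 gives $1,202.30, past the $1,200 cap; patient pays only $1,200 − $1,084.40 = $115.60. Insurer: $1,179 − $115.60 = $1,063.40.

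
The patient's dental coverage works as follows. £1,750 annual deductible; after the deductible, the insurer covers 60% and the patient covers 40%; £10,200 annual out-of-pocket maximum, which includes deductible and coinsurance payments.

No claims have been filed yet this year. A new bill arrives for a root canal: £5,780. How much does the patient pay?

Deductible not yet touched, so the first £1,750 of the bill goes to the deductible.
The remaining £4,030 (= £5,780 − £1,750) moves to coinsurance.
40% of £4,030 = £1,612 falls to the patient.
Patient responsibility before any cap: £1,750 + £1,612 = £3,362.
Year-to-date out-of-pocket becomes £0 + £3,362 = £3,362, still under the £10,200 maximum, so no cap applies.

£3,362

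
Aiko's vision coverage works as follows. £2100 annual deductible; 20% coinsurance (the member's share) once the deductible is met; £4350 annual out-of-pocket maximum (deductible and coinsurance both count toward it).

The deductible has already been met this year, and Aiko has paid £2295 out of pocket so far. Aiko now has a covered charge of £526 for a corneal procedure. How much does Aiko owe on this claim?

With the deductible met, the entire £526 is subject to coinsurance.
Member's 20% share of £526 is £105.20.
Total out-of-pocket so far would be £2295 + £105.20 = £2400.20, below the £4350 cap — no reduction.

£105.20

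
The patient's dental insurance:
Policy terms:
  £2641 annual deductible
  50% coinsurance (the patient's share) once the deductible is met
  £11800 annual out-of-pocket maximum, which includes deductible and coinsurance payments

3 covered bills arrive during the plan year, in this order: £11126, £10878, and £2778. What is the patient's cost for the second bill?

Bill 1, £11126: £2641 to deductible, leaving £8485; 50% of £8485 = £4242.50. Patient pays £6883.50; OOP now £6883.50.
Bill 2, £10878: deductible already satisfied, so patient's share is 50% × £10878 = £5439. That would push OOP to £12322.50, over the £11800 cap, so patient pays £11800 − £6883.50 = £4916.50.

£4916.50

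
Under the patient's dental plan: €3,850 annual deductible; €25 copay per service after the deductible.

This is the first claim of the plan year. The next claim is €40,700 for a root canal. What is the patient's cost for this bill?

€3,875

Deductible not yet touched, so the first €3,850 of the bill goes to the deductible.
After the €3,850 deductible portion, €40,700 − €3,850 = €36,850 is subject to the copay.
Copay on this service: €25.
That puts the patient's cost at €3,850 + €25 = €3,875.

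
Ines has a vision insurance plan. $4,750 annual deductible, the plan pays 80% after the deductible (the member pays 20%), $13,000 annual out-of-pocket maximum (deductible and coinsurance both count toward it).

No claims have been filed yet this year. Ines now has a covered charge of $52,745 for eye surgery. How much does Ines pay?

$13,000

Deductible not yet touched, so the first $4,750 of the bill goes to the deductible.
The remaining $47,995 (= $52,745 − $4,750) moves to coinsurance.
Member's 20% share of $47,995 is $9,599.
Member responsibility before any cap: $4,750 + $9,599 = $14,349.
That would bring total out-of-pocket to $14,349, past the $13,000 cap. The member is capped at $13,000 − $0 = $13,000 on this claim.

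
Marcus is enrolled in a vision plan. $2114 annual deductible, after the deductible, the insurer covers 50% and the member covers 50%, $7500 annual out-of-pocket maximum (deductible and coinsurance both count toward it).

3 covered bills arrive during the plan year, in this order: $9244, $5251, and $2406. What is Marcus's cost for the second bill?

Bill 1, $9244: $2114 finishes the deductible; $7130 goes to coinsurance; member's 50% is $3565. Member owes $5679 (running OOP $5679).
Bill 2, $5251: deductible met; 50% of $5251 = $2625.50. OOP would hit $8304.50 > $7500, so the cap limits the member to $7500 − $5679 = $1821.

$1821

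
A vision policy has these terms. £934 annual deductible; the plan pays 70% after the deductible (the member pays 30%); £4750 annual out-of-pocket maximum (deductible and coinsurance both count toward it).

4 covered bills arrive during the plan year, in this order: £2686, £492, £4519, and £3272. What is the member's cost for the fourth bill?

£981.60

Claim 1 (£2686): £934 finishes the deductible; £1752 goes to coinsurance; member's 30% is £525.60. Cost to member: £1459.60. OOP to date £1459.60.
Claim 2 (£492): deductible met; 30% of £492 = £147.60. Member pays £147.60; OOP now £1607.20.
Claim 3 (£4519): deductible already satisfied, so member's share is 30% × £4519 = £1355.70. Member owes £1355.70 (running OOP £2962.90).
Claim 4 (£3272): 30% coinsurance on £3272 = £981.60. Member pays £981.60; OOP now £3944.50.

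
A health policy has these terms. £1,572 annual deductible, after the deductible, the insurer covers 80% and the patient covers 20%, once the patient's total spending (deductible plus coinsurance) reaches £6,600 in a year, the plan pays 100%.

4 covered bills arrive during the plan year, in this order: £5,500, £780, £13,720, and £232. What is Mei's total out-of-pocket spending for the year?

£5,304

#1 (£5,500): £1,572 to deductible, leaving £3,928; patient's 20% is £785.60. Patient pays £2,357.60; OOP now £2,357.60.
#2 (£780): deductible met; 20% of £780 = £156. Cost to patient: £156. OOP to date £2,513.60.
#3 (£13,720): 20% coinsurance on £13,720 = £2,744. Cost to patient: £2,744. OOP to date £5,257.60.
#4 (£232): deductible already satisfied, so patient's share is 20% × £232 = £46.40. Patient pays £46.40; OOP now £5,304.
Total paid by the patient: £2,357.60 + £156 + £2,744 + £46.40 = £5,304.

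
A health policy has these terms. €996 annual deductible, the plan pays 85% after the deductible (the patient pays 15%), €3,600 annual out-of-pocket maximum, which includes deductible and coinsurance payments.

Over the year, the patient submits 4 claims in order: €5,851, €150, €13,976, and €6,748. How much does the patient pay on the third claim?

€1,853.25

Claim 1 (€5,851): deductible takes €996, €4,855 remains; coinsurance €4,855 × 15% = €728.25. Cost to patient: €1,724.25. OOP to date €1,724.25.
Claim 2 (€150): deductible met; 15% of €150 = €22.50. Patient pays €22.50; OOP now €1,746.75.
Claim 3 (€13,976): deductible already satisfied, so patient's share is 15% × €13,976 = €2,096.40. That would push OOP to €3,843.15, over the €3,600 cap, so patient pays €3,600 − €1,746.75 = €1,853.25.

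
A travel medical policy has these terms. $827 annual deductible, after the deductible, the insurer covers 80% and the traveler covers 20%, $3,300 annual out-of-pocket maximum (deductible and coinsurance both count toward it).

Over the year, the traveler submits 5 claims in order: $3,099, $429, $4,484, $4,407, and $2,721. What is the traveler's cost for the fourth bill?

#1 ($3,099): $827 to deductible, leaving $2,272; traveler's 20% is $454.40. Cost to traveler: $1,281.40. OOP to date $1,281.40.
#2 ($429): deductible already satisfied, so traveler's share is 20% × $429 = $85.80. Cost to traveler: $85.80. OOP to date $1,367.20.
#3 ($4,484): deductible met; 20% of $4,484 = $896.80. Traveler owes $896.80 (running OOP $2,264).
#4 ($4,407): deductible met; 20% of $4,407 = $881.40. Cost to traveler: $881.40. OOP to date $3,145.40.

$881.40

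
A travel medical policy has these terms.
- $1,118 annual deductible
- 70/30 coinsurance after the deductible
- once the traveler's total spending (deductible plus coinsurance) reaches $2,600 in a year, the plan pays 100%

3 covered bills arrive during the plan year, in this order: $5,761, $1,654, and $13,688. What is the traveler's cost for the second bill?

Claim 1 — $5,761: $1,118 finishes the deductible; $4,643 goes to coinsurance; 30% of $4,643 = $1,392.90. Cost to traveler: $2,510.90. OOP to date $2,510.90.
Claim 2 — $1,654: deductible met; 30% of $1,654 = $496.20. OOP would hit $3,007.10 > $2,600, so the cap limits the traveler to $2,600 − $2,510.90 = $89.10.

$89.10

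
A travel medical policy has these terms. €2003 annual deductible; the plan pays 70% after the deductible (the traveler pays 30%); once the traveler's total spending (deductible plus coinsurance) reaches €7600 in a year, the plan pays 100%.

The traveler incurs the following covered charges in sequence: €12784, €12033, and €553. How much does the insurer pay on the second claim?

Claim 1 — €12784: €2003 to deductible, leaving €10781; traveler's 30% is €3234.30. Cost to traveler: €5237.30. OOP to date €5237.30. Insurer: €12784 − €5237.30 = €7546.70.
Claim 2 — €12033: deductible already satisfied, so traveler's share is 30% × €12033 = €3609.90. Adding that to €5237.30 gives €8847.20, past the €7600 cap; traveler pays only €7600 − €5237.30 = €2362.70. Plan pays €12033 − €2362.70 = €9670.30.

€9670.30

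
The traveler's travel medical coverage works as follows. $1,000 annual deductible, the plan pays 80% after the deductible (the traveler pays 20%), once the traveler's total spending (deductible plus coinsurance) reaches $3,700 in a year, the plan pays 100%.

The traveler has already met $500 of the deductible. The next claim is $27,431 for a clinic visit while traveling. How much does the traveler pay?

$500 of the $1,000 deductible is already met, leaving $500.
That leaves $27,431 − $500 = $26,931 for coinsurance.
Traveler's 20% share of $26,931 is $5,386.20.
That puts the traveler's cost at $500 + $5,386.20 = $5,886.20 before any cap.
Adding $5,886.20 to the $500 already spent would give $6,386.20, which exceeds the $3,700 cap; the traveler pays just $3,700 − $500 = $3,200.

$3,200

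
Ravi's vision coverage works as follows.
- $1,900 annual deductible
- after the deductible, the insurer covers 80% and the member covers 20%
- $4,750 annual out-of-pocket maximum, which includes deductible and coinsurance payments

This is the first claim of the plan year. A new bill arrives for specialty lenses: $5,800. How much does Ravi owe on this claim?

$2,680

Nothing has been paid toward the $1,900 deductible, so the first $1,900 of this charge is applied there.
The remaining $3,900 (= $5,800 − $1,900) moves to coinsurance.
Coinsurance: $3,900 × 20% = $780.
That puts the member's cost at $1,900 + $780 = $2,680 before any cap.
Total out-of-pocket so far would be $0 + $2,680 = $2,680, below the $4,750 cap — no reduction.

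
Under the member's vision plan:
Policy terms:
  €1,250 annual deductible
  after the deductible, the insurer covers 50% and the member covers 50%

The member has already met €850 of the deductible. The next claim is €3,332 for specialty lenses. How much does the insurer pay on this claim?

€850 of the €1,250 deductible is already met, leaving €400.
After the €400 deductible portion, €3,332 − €400 = €2,932 is subject to coinsurance.
50% of €2,932 = €1,466 falls to the member.
That puts the member's cost at €400 + €1,466 = €1,866.
The insurer covers the remainder: €3,332 − €1,866 = €1,466.

€1,466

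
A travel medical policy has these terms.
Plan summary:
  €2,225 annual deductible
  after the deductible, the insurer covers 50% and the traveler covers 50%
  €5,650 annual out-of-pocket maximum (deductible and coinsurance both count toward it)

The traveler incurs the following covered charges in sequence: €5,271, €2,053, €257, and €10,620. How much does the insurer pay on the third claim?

Claim 1 — €5,271: €2,225 to deductible, leaving €3,046; 50% of €3,046 = €1,523. Traveler pays €3,748; OOP now €3,748. Insurer: €5,271 − €3,748 = €1,523.
Claim 2 — €2,053: deductible already satisfied, so traveler's share is 50% × €2,053 = €1,026.50. Traveler owes €1,026.50 (running OOP €4,774.50). Plan pays €2,053 − €1,026.50 = €1,026.50.
Claim 3 — €257: 50% coinsurance on €257 = €128.50. Traveler pays €128.50; OOP now €4,903. Plan pays €257 − €128.50 = €128.50.

€128.50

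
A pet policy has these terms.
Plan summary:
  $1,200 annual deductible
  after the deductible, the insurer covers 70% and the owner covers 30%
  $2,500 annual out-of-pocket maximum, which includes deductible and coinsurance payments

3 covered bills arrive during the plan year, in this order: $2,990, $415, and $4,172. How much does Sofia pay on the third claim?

Bill 1, $2,990: deductible takes $1,200, $1,790 remains; owner's 30% is $537. Owner pays $1,737; OOP now $1,737.
Bill 2, $415: deductible met; 30% of $415 = $124.50. Owner owes $124.50 (running OOP $1,861.50).
Bill 3, $4,172: 30% coinsurance on $4,172 = $1,251.60. OOP would hit $3,113.10 > $2,500, so the cap limits the owner to $2,500 − $1,861.50 = $638.50.

$638.50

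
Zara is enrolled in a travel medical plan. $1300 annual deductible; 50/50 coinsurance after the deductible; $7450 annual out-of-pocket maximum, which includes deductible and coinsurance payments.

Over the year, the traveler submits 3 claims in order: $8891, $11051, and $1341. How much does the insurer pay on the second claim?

#1 ($8891): $1300 to deductible, leaving $7591; 50% of $7591 = $3795.50. Traveler pays $5095.50; OOP now $5095.50. Insurer: $8891 − $5095.50 = $3795.50.
#2 ($11051): deductible already satisfied, so traveler's share is 50% × $11051 = $5525.50. Adding that to $5095.50 gives $10621, past the $7450 cap; traveler pays only $7450 − $5095.50 = $2354.50. Insurer: $11051 − $2354.50 = $8696.50.

$8696.50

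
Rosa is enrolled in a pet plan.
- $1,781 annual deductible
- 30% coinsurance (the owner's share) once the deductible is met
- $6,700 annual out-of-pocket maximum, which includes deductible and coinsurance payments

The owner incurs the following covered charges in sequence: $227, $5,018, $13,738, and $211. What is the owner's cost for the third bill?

Bill 1, $227: all of it applies to the deductible. Owner pays $227; OOP now $227.
Bill 2, $5,018: $1,554 to deductible, leaving $3,464; coinsurance $3,464 × 30% = $1,039.20. Owner pays $2,593.20; OOP now $2,820.20.
Bill 3, $13,738: 30% coinsurance on $13,738 = $4,121.40. That would push OOP to $6,941.60, over the $6,700 cap, so owner pays $6,700 − $2,820.20 = $3,879.80.

$3,879.80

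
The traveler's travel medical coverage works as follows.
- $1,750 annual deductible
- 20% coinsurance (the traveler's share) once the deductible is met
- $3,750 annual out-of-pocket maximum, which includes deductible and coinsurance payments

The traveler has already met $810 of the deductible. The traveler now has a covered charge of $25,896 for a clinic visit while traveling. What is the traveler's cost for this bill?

$2,940

Remaining deductible: $1,750 − $810 = $940.
That leaves $25,896 − $940 = $24,956 for coinsurance.
Coinsurance: $24,956 × 20% = $4,991.20.
That puts the traveler's cost at $940 + $4,991.20 = $5,931.20 before any cap.
Adding $5,931.20 to the $810 already spent would give $6,741.20, which exceeds the $3,750 cap; the traveler pays just $3,750 − $810 = $2,940.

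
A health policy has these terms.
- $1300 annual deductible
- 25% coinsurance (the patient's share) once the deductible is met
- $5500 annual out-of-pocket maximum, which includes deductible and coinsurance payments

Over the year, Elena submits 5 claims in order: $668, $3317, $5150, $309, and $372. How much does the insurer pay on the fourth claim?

$231.75

Claim 1 — $668: fully absorbed by the deductible. Cost to patient: $668. OOP to date $668. Plan pays $668 − $668 = $0.
Claim 2 — $3317: $632 finishes the deductible; $2685 goes to coinsurance; 25% of $2685 = $671.25. Patient pays $1303.25; OOP now $1971.25. Plan pays $3317 − $1303.25 = $2013.75.
Claim 3 — $5150: deductible already satisfied, so patient's share is 25% × $5150 = $1287.50. Patient pays $1287.50; OOP now $3258.75. Insurer: $5150 − $1287.50 = $3862.50.
Claim 4 — $309: deductible already satisfied, so patient's share is 25% × $309 = $77.25. Patient owes $77.25 (running OOP $3336). Insurer: $309 − $77.25 = $231.75.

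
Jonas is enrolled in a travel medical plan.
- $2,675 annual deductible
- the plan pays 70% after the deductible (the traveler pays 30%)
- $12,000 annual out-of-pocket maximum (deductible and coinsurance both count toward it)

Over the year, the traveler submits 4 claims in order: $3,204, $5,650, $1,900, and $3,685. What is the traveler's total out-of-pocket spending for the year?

$6,204.20

Bill 1, $3,204: $2,675 to deductible, leaving $529; coinsurance $529 × 30% = $158.70. Cost to traveler: $2,833.70. OOP to date $2,833.70.
Bill 2, $5,650: deductible already satisfied, so traveler's share is 30% × $5,650 = $1,695. Traveler owes $1,695 (running OOP $4,528.70).
Bill 3, $1,900: deductible met; 30% of $1,900 = $570. Traveler owes $570 (running OOP $5,098.70).
Bill 4, $3,685: deductible already satisfied, so traveler's share is 30% × $3,685 = $1,105.50. Traveler owes $1,105.50 (running OOP $6,204.20).
Summing the traveler's payments: $2,833.70 + $1,695 + $570 + $1,105.50 = $6,204.20.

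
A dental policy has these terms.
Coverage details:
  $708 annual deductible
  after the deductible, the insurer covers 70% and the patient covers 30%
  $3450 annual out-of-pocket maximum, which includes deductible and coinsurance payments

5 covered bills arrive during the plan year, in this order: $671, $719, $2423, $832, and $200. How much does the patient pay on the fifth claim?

Claim 1 ($671): fully absorbed by the deductible. Patient pays $671; OOP now $671.
Claim 2 ($719): $37 finishes the deductible; $682 goes to coinsurance; 30% of $682 = $204.60. Cost to patient: $241.60. OOP to date $912.60.
Claim 3 ($2423): deductible met; 30% of $2423 = $726.90. Cost to patient: $726.90. OOP to date $1639.50.
Claim 4 ($832): deductible met; 30% of $832 = $249.60. Patient pays $249.60; OOP now $1889.10.
Claim 5 ($200): deductible met; 30% of $200 = $60. Cost to patient: $60. OOP to date $1949.10.

$60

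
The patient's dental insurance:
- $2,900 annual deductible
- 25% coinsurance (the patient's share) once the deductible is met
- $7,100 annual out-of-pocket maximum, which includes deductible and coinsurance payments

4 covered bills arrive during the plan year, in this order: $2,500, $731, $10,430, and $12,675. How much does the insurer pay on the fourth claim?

$11,165.25

Bill 1, $2,500: all of it applies to the deductible. Patient owes $2,500 (running OOP $2,500). Plan pays $2,500 − $2,500 = $0.
Bill 2, $731: deductible takes $400, $331 remains; patient's 25% is $82.75. Cost to patient: $482.75. OOP to date $2,982.75. Insurer: $731 − $482.75 = $248.25.
Bill 3, $10,430: deductible met; 25% of $10,430 = $2,607.50. Patient owes $2,607.50 (running OOP $5,590.25). Plan pays $10,430 − $2,607.50 = $7,822.50.
Bill 4, $12,675: deductible met; 25% of $12,675 = $3,168.75. OOP would hit $8,759 > $7,100, so the cap limits the patient to $7,100 − $5,590.25 = $1,509.75. Plan pays $12,675 − $1,509.75 = $11,165.25.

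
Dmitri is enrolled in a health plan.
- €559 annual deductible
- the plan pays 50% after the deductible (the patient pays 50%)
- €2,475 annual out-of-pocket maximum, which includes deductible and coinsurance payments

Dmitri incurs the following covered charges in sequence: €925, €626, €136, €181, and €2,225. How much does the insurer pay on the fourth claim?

#1 (€925): €559 to deductible, leaving €366; coinsurance €366 × 50% = €183. Patient owes €742 (running OOP €742). Plan pays €925 − €742 = €183.
#2 (€626): deductible already satisfied, so patient's share is 50% × €626 = €313. Patient owes €313 (running OOP €1,055). Insurer: €626 − €313 = €313.
#3 (€136): deductible met; 50% of €136 = €68. Patient pays €68; OOP now €1,123. Plan pays €136 − €68 = €68.
#4 (€181): 50% coinsurance on €181 = €90.50. Patient owes €90.50 (running OOP €1,213.50). Insurer: €181 − €90.50 = €90.50.

€90.50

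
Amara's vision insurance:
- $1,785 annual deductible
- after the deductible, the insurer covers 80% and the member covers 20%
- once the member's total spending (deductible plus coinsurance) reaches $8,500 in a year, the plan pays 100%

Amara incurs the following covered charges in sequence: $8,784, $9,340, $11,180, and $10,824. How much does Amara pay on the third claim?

Bill 1, $8,784: $1,785 finishes the deductible; $6,999 goes to coinsurance; coinsurance $6,999 × 20% = $1,399.80. Cost to member: $3,184.80. OOP to date $3,184.80.
Bill 2, $9,340: 20% coinsurance on $9,340 = $1,868. Member owes $1,868 (running OOP $5,052.80).
Bill 3, $11,180: 20% coinsurance on $11,180 = $2,236. Member pays $2,236; OOP now $7,288.80.

$2,236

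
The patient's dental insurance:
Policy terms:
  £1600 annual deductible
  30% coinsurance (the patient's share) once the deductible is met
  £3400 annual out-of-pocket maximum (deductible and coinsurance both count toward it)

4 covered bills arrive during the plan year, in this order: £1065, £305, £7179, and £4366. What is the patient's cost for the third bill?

Claim 1 — £1065: fully absorbed by the deductible. Patient pays £1065; OOP now £1065.
Claim 2 — £305: fully absorbed by the deductible. Cost to patient: £305. OOP to date £1370.
Claim 3 — £7179: £230 to deductible, leaving £6949; coinsurance £6949 × 30% = £2084.70. Deductible plus coinsurance: £230 + £2084.70 = £2314.70. That would push OOP to £3684.70, over the £3400 cap, so patient pays £3400 − £1370 = £2030.

£2030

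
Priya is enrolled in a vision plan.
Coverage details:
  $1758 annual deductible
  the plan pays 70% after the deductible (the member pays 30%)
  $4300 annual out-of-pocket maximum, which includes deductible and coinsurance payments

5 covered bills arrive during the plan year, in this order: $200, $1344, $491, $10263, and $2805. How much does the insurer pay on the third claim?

Claim 1 ($200): fully absorbed by the deductible. Member pays $200; OOP now $200. Plan pays $200 − $200 = $0.
Claim 2 ($1344): entire amount goes to the deductible. Member pays $1344; OOP now $1544. Insurer: $1344 − $1344 = $0.
Claim 3 ($491): deductible takes $214, $277 remains; coinsurance $277 × 30% = $83.10. Member pays $297.10; OOP now $1841.10. Insurer: $491 − $297.10 = $193.90.

$193.90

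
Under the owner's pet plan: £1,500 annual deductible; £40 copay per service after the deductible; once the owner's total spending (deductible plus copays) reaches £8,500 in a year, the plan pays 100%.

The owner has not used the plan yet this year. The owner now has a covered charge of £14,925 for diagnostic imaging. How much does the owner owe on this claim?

£1,540

Deductible not yet touched, so the first £1,500 of the bill goes to the deductible.
That leaves £14,925 − £1,500 = £13,425 for the copay.
Copay on this service: £40.
So the owner owes £1,500 + £40 = £1,540 before any cap.
Cumulative spending £0 + £1,540 = £1,540 stays under the £8,500 maximum.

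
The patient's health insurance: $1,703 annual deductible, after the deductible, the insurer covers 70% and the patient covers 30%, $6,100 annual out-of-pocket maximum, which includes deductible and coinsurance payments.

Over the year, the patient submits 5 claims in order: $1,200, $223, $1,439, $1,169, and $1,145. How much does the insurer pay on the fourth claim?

Claim 1 — $1,200: fully absorbed by the deductible. Patient owes $1,200 (running OOP $1,200). Insurer: $1,200 − $1,200 = $0.
Claim 2 — $223: all of it applies to the deductible. Patient owes $223 (running OOP $1,423). Plan pays $223 − $223 = $0.
Claim 3 — $1,439: $280 to deductible, leaving $1,159; coinsurance $1,159 × 30% = $347.70. Cost to patient: $627.70. OOP to date $2,050.70. Insurer: $1,439 − $627.70 = $811.30.
Claim 4 — $1,169: deductible already satisfied, so patient's share is 30% × $1,169 = $350.70. Cost to patient: $350.70. OOP to date $2,401.40. Plan pays $1,169 − $350.70 = $818.30.

$818.30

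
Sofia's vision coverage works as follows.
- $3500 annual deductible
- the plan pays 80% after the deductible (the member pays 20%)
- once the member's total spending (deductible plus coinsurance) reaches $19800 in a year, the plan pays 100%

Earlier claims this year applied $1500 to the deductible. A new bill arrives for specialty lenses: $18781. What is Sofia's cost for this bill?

$5356.20

Remaining deductible: $3500 − $1500 = $2000.
That leaves $18781 − $2000 = $16781 for coinsurance.
Member's 20% share of $16781 is $3356.20.
So the member owes $2000 + $3356.20 = $5356.20 before any cap.
Year-to-date out-of-pocket becomes $1500 + $5356.20 = $6856.20, still under the $19800 maximum, so no cap applies.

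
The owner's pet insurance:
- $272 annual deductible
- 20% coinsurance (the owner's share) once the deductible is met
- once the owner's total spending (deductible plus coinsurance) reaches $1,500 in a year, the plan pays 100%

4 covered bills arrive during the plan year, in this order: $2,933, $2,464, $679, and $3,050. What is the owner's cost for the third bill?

Claim 1 — $2,933: $272 finishes the deductible; $2,661 goes to coinsurance; owner's 20% is $532.20. Cost to owner: $804.20. OOP to date $804.20.
Claim 2 — $2,464: 20% coinsurance on $2,464 = $492.80. Cost to owner: $492.80. OOP to date $1,297.
Claim 3 — $679: deductible met; 20% of $679 = $135.80. Owner pays $135.80; OOP now $1,432.80.

$135.80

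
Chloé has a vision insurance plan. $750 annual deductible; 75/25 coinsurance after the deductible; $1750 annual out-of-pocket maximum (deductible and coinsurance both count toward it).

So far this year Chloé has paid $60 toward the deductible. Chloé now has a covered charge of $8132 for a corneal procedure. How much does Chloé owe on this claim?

$1690

$60 of the $750 deductible is already met, leaving $690.
After the $690 deductible portion, $8132 − $690 = $7442 is subject to coinsurance.
25% of $7442 = $1860.50 falls to the member.
Member responsibility before any cap: $690 + $1860.50 = $2550.50.
Year-to-date out-of-pocket would reach $60 + $2550.50 = $2610.50, above the $1750 maximum, so the member pays only $1750 − $60 = $1690.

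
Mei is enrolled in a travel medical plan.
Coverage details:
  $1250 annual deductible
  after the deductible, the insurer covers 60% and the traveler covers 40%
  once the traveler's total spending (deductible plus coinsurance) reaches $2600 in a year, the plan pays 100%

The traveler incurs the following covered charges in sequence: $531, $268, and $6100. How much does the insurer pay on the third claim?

$4299

Claim 1 — $531: fully absorbed by the deductible. Traveler pays $531; OOP now $531. Plan pays $531 − $531 = $0.
Claim 2 — $268: all of it applies to the deductible. Traveler pays $268; OOP now $799. Plan pays $268 − $268 = $0.
Claim 3 — $6100: $451 to deductible, leaving $5649; traveler's 40% is $2259.60. Claim cost before the cap: $451 + $2259.60 = $2710.60. Adding that to $799 gives $3509.60, past the $2600 cap; traveler pays only $2600 − $799 = $1801. Insurer: $6100 − $1801 = $4299.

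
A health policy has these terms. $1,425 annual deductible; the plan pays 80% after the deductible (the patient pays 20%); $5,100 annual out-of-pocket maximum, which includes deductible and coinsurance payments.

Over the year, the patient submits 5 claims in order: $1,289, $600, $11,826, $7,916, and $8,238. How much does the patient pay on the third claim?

$2,365.20

#1 ($1,289): fully absorbed by the deductible. Patient pays $1,289; OOP now $1,289.
#2 ($600): deductible takes $136, $464 remains; patient's 20% is $92.80. Cost to patient: $228.80. OOP to date $1,517.80.
#3 ($11,826): deductible already satisfied, so patient's share is 20% × $11,826 = $2,365.20. Patient owes $2,365.20 (running OOP $3,883).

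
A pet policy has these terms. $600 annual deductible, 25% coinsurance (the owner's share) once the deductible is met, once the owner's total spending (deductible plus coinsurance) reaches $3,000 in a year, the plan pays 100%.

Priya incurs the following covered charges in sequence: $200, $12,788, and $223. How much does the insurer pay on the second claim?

Claim 1 ($200): entire amount goes to the deductible. Owner owes $200 (running OOP $200). Plan pays $200 − $200 = $0.
Claim 2 ($12,788): deductible takes $400, $12,388 remains; owner's 25% is $3,097. Together that's $400 + $3,097 = $3,497. OOP would hit $3,697 > $3,000, so the cap limits the owner to $3,000 − $200 = $2,800. Insurer: $12,788 − $2,800 = $9,988.

$9,988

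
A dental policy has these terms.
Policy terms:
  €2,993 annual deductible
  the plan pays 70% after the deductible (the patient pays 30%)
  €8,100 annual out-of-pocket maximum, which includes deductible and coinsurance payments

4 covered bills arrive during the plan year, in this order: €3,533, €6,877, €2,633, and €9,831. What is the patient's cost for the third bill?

Claim 1 — €3,533: €2,993 to deductible, leaving €540; coinsurance €540 × 30% = €162. Patient pays €3,155; OOP now €3,155.
Claim 2 — €6,877: 30% coinsurance on €6,877 = €2,063.10. Patient pays €2,063.10; OOP now €5,218.10.
Claim 3 — €2,633: deductible already satisfied, so patient's share is 30% × €2,633 = €789.90. Patient owes €789.90 (running OOP €6,008).

€789.90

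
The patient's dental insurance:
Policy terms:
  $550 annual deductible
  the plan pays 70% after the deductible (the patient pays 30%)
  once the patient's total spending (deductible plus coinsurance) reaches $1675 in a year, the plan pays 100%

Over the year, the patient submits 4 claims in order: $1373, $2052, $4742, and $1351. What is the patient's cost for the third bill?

#1 ($1373): $550 finishes the deductible; $823 goes to coinsurance; patient's 30% is $246.90. Cost to patient: $796.90. OOP to date $796.90.
#2 ($2052): deductible met; 30% of $2052 = $615.60. Patient pays $615.60; OOP now $1412.50.
#3 ($4742): deductible already satisfied, so patient's share is 30% × $4742 = $1422.60. OOP would hit $2835.10 > $1675, so the cap limits the patient to $1675 − $1412.50 = $262.50.

$262.50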